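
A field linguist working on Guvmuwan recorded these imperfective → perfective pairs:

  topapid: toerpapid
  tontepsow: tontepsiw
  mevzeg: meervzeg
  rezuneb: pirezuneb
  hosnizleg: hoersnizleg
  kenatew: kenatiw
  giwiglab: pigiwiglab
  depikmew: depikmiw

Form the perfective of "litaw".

depikmew and rezuneb both have last vowel 'e' yet inflect differently (depikmiw, pirezuneb), so the last vowel is not what conditions the rule; the final letter is.
"litaw" ends in -w. The stems ending in -w (tontepsow → tontepsiw, depikmew → depikmiw, kenatew → kenatiw) change the last vowel to 'i'.
So litaw → litiw.

litiw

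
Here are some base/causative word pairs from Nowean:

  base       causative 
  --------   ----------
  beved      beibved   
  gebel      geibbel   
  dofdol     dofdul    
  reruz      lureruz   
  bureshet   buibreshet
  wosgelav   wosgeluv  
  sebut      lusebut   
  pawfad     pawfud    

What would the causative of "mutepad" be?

mutepud

beved and pawfad both end in -d yet inflect differently (beibved, pawfud), so the final letter is not what conditions the rule; the last vowel is.
"mutepad" has last vowel 'a'. The stems whose last vowel is 'a' (pawfad → pawfud, wosgelav → wosgeluv) change the last vowel to 'u'.
The other patterns: stems whose last vowel is 'e' insert -ib- after the first vowel; stems whose last vowel is 'u' add the prefix lu-.
So mutepad → mutepud.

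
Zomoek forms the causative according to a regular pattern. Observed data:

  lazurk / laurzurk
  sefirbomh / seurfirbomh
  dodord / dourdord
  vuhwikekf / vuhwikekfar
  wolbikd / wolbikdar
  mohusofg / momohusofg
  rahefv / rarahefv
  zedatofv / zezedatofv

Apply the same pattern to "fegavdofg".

fefegavdofg

"fegavdofg" has second-to-last letter 'f'. The stems whose second-to-last letter is 'f' (mohusofg → momohusofg, rahefv → rarahefv, zedatofv → zezedatofv) repeat the first consonant+vowel as a prefix.
The other patterns: stems whose second-to-last letter is 'm' or 'r' insert -ur- after the first vowel; stems whose second-to-last letter is 'k' add -ar.
So fegavdofg → fefegavdofg.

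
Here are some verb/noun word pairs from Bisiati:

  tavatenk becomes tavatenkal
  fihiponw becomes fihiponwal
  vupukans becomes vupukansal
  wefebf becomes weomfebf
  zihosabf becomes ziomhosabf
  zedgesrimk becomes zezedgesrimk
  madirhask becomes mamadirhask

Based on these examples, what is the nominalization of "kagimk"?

"kagimk" has second-to-last letter 'm'. The one such stem in the data (zedgesrimk → zezedgesrimk) repeats the first consonant+vowel as a prefix (as does madirhask), so the same rule applies.
The other patterns: stems whose second-to-last letter is 'n' add -al; stems whose second-to-last letter is 'b' insert -om- after the first vowel.
So kagimk → kakagimk.

kakagimk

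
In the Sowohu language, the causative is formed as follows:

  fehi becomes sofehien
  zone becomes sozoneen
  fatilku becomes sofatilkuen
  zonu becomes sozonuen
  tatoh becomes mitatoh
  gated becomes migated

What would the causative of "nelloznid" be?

"nelloznid" ends in a consonant. The stems ending in a consonant (tatoh → mitatoh, gated → migated) add the prefix mi-.
So nelloznid → minelloznid.

minelloznid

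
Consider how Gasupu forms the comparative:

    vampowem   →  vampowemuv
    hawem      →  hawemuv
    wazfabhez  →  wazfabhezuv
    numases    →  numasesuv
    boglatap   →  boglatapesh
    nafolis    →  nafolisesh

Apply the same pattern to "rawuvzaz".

numases and nafolis both end in -s yet inflect differently (numasesuv, nafolisesh), so the final letter is not what conditions the rule; the last vowel is.
"rawuvzaz" has last vowel 'a'. The one such stem in the data (boglatap → boglatapesh) adds -esh, so the same rule applies.
So rawuvzaz → rawuvzazesh.

rawuvzazesh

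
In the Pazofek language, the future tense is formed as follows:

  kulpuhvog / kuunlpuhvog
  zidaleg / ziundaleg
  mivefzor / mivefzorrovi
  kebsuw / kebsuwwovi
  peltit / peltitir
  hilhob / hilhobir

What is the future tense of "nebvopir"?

nebvopirrovi

kulpuhvog and mivefzor both have last vowel 'o' yet inflect differently (kuunlpuhvog, mivefzorrovi), so the last vowel is not what conditions the rule; the final letter is.
"nebvopir" ends in -r. The one such stem in the data (mivefzor → mivefzorrovi) doubles the final consonant and adds -ovi (as does kebsuw), so the same rule applies.
So nebvopir → nebvopirrovi.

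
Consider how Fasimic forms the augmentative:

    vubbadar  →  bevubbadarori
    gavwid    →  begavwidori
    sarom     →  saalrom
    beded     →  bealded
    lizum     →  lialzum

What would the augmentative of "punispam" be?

gavwid and beded both end in -d yet inflect differently (begavwidori, bealded), so the final letter is not what conditions the rule; the last vowel is.
"punispam" has last vowel 'a'. The one such stem in the data (vubbadar → bevubbadarori) adds be- … -ori around the stem, so the same rule applies.
So punispam → bepunispamori.

bepunispamori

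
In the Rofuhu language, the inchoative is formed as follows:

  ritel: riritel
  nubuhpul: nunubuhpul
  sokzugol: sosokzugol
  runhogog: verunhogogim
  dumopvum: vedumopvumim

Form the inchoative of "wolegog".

vewolegogim

"wolegog" ends in -g. The one such stem in the data (runhogog → verunhogogim) adds ve- … -im around the stem, so the same rule applies.
The other pattern: stems ending in -l repeat the first consonant+vowel as a prefix.
So wolegog → vewolegogim.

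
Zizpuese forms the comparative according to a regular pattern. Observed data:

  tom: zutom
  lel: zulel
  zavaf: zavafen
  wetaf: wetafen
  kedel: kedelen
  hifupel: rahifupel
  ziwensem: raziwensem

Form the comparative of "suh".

zusuh

lel and kedel both end in -l yet inflect differently (zulel, kedelen), so the final letter is not what conditions the rule; the number of vowels is.
"suh" has 1 vowel. The stems with 1 vowel (tom → zutom, lel → zulel) add the prefix zu-.
The other patterns: stems with 2 vowels add -en; stems with 3 vowels add the prefix ra-.
So suh → zusuh.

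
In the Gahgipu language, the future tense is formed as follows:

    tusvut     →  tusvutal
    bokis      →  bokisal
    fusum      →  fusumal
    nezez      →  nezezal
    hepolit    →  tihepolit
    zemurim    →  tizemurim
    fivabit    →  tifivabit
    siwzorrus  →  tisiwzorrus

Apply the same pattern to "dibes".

"dibes" has 2 vowels. The stems with 2 vowels (tusvut → tusvutal, bokis → bokisal, fusum → fusumal) add -al.
So dibes → dibesal.

dibesal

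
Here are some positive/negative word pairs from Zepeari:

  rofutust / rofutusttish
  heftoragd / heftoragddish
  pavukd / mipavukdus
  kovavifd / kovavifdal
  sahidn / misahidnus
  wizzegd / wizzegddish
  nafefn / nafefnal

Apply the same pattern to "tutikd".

mitutikdus

pavukd and kovavifd both end in -d yet inflect differently (mipavukdus, kovavifdal), so the final letter is not what conditions the rule; the second-to-last letter is.
"tutikd" has second-to-last letter 'k'. The one such stem in the data (pavukd → mipavukdus) adds mi- … -us around the stem, so the same rule applies.
The other patterns: stems whose second-to-last letter is 'f' add -al; stems whose second-to-last letter is 'g' or 's' double the final consonant and add -ish.
So tutikd → mitutikdus.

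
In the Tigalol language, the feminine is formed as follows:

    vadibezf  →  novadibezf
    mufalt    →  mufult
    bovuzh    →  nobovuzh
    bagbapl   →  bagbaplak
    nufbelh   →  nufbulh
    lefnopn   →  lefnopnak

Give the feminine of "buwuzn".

bovuzh and nufbelh both end in -h yet inflect differently (nobovuzh, nufbulh), so the final letter is not what conditions the rule; the second-to-last letter is.
"buwuzn" has second-to-last letter 'z'. The stems whose second-to-last letter is 'z' (bovuzh → nobovuzh, vadibezf → novadibezf) add the prefix no-.
So buwuzn → nobuwuzn.

nobuwuzn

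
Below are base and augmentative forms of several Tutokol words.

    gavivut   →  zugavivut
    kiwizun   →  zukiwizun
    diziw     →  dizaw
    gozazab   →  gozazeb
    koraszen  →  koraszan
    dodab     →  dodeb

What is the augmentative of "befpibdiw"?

kiwizun and koraszen both end in -n yet inflect differently (zukiwizun, koraszan), so the final letter is not what conditions the rule; the last vowel is.
"befpibdiw" has last vowel 'i'. The one such stem in the data (diziw → dizaw) changes the last vowel to 'a' (as does koraszen), so the same rule applies.
So befpibdiw → befpibdaw.

befpibdaw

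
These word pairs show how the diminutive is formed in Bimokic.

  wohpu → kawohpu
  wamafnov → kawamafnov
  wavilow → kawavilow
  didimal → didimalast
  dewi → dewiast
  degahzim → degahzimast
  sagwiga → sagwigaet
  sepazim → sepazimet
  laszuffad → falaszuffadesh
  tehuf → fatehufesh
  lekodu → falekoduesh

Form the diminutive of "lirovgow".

falirovgowesh

degahzim and sepazim both end in -m yet inflect differently (degahzimast, sepazimet), so the final letter is not what conditions the rule; the first letter is.
"lirovgow" begins with l-. The stems beginning with l- (laszuffad → falaszuffadesh, lekodu → falekoduesh) add fa- … -esh around the stem.
So lirovgow → falirovgowesh.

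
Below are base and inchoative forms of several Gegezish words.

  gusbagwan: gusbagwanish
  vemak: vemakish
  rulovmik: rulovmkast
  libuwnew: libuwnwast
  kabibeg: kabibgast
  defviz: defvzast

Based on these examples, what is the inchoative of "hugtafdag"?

vemak and rulovmik both end in -k yet inflect differently (vemakish, rulovmkast), so the final letter is not what conditions the rule; the last vowel is.
"hugtafdag" has last vowel 'a'. The stems whose last vowel is 'a' (gusbagwan → gusbagwanish, vemak → vemakish) add -ish.
The other pattern: stems whose last vowel is 'e' or 'i' delete the last vowel and add -ast.
So hugtafdag → hugtafdagish.

hugtafdagish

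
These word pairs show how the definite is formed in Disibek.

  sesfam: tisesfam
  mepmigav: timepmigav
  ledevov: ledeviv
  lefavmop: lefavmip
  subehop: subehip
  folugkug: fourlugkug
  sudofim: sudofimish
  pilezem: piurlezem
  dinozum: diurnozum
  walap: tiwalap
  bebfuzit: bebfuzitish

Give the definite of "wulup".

sudofim and sesfam both end in -m yet inflect differently (sudofimish, tisesfam), so the final letter is not what conditions the rule; the last vowel is.
"wulup" has last vowel 'u'. The stems whose last vowel is 'u' (folugkug → fourlugkug, dinozum → diurnozum) insert -ur- after the first vowel.
So wulup → wuurlup.

wuurlup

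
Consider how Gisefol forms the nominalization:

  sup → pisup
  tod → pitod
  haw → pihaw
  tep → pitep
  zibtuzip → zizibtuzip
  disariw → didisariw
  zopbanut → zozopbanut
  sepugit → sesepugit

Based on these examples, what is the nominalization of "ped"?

disariw and haw both end in -w yet inflect differently (didisariw, pihaw), so the final letter is not what conditions the rule; the number of vowels is.
"ped" has 1 vowel. The stems with 1 vowel (haw → pihaw, tod → pitod, tep → pitep) add the prefix pi-.
So ped → piped.

piped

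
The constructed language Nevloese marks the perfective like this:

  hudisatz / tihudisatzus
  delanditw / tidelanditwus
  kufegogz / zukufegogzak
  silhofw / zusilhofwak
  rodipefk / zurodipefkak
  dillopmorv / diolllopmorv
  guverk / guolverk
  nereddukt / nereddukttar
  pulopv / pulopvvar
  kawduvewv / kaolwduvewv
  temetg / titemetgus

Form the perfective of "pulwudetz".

kufegogz and hudisatz both end in -z yet inflect differently (zukufegogzak, tihudisatzus), so the final letter is not what conditions the rule; the second-to-last letter is.
"pulwudetz" has second-to-last letter 't'. The stems whose second-to-last letter is 't' (hudisatz → tihudisatzus, temetg → titemetgus, delanditw → tidelanditwus) add ti- … -us around the stem.
The other patterns: stems whose second-to-last letter is 'f' or 'g' add zu- … -ak around the stem; stems whose second-to-last letter is 'k' or 'p' double the final consonant and add -ar; stems whose second-to-last letter is 'r' or 'w' insert -ol- after the first vowel.
So pulwudetz → tipulwudetzus.

tipulwudetzus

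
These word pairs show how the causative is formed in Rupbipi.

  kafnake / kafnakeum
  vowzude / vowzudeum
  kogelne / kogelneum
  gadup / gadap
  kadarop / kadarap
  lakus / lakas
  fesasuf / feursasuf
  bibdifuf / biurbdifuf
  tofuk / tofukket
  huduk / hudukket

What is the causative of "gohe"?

gadup and fesasuf both have last vowel 'u' yet inflect differently (gadap, feursasuf), so the last vowel is not what conditions the rule; the final letter is.
"gohe" ends in -e. The stems ending in -e (kafnake → kafnakeum, vowzude → vowzudeum, kogelne → kogelneum) add -um.
The other patterns: stems ending in -p or -s change the last vowel to 'a'; stems ending in -f insert -ur- after the first vowel; stems ending in -k double the final consonant and add -et.
So gohe → goheum.

goheum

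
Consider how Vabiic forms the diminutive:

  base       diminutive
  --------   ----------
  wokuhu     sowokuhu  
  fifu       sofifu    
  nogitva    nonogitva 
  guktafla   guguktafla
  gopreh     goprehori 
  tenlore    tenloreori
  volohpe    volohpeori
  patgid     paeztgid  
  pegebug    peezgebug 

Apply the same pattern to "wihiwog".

wiezhiwog

"wihiwog" ends in -g. The one such stem in the data (pegebug → peezgebug) inserts -ez- after the first vowel (as does patgid), so the same rule applies.
The other patterns: stems ending in -u add the prefix so-; stems ending in -a repeat the first consonant+vowel as a prefix; stems ending in -e or -h add -ori.
So wihiwog → wiezhiwog.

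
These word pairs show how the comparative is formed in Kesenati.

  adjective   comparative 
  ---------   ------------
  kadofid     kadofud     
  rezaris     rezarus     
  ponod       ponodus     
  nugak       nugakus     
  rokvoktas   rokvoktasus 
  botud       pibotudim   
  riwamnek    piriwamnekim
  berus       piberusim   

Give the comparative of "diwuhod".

kadofid and ponod both end in -d yet inflect differently (kadofud, ponodus), so the final letter is not what conditions the rule; the last vowel is.
"diwuhod" has last vowel 'o'. The one such stem in the data (ponod → ponodus) adds -us, so the same rule applies.
So diwuhod → diwuhodus.

diwuhodus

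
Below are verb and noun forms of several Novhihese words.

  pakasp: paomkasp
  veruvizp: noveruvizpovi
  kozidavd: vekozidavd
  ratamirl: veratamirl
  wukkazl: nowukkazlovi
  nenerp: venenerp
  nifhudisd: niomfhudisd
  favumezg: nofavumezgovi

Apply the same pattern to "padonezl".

nopadonezlovi

"padonezl" has second-to-last letter 'z'. The stems whose second-to-last letter is 'z' (favumezg → nofavumezgovi, wukkazl → nowukkazlovi, veruvizp → noveruvizpovi) add no- … -ovi around the stem.
The other patterns: stems whose second-to-last letter is 's' insert -om- after the first vowel; stems whose second-to-last letter is 'r' or 'v' add the prefix ve-.
So padonezl → nopadonezlovi.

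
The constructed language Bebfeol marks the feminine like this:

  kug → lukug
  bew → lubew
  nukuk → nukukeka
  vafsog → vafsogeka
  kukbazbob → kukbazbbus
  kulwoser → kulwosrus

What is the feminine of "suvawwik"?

kug and vafsog both end in -g yet inflect differently (lukug, vafsogeka), so the final letter is not what conditions the rule; the number of vowels is.
"suvawwik" has 3 vowels. The stems with 3 vowels (kukbazbob → kukbazbbus, kulwoser → kulwosrus) delete the last vowel and add -us.
The other patterns: stems with 1 vowel add the prefix lu-; stems with 2 vowels add -eka.
So suvawwik → suvawwkus.

suvawwkus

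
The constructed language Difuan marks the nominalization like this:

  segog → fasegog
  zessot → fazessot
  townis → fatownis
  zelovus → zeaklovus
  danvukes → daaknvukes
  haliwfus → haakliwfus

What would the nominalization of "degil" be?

townis and zelovus both end in -s yet inflect differently (fatownis, zeaklovus), so the final letter is not what conditions the rule; the last vowel is.
"degil" has last vowel 'i'. The one such stem in the data (townis → fatownis) adds the prefix fa-, so the same rule applies.
The other pattern: stems whose last vowel is 'e' or 'u' insert -ak- after the first vowel.
So degil → fadegil.

fadegil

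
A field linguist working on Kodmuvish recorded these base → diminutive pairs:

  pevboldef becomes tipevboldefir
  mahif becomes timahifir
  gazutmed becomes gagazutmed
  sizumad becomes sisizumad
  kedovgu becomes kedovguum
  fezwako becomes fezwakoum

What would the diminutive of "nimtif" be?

tinimtifir

pevboldef and gazutmed both have last vowel 'e' yet inflect differently (tipevboldefir, gagazutmed), so the last vowel is not what conditions the rule; the final letter is.
"nimtif" ends in -f. The stems ending in -f (pevboldef → tipevboldefir, mahif → timahifir) add ti- … -ir around the stem.
So nimtif → tinimtifir.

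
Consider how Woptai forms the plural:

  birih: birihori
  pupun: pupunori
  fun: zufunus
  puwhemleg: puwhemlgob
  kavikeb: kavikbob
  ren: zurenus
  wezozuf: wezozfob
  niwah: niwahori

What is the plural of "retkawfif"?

"retkawfif" has 3 vowels. The stems with 3 vowels (puwhemleg → puwhemlgob, wezozuf → wezozfob, kavikeb → kavikbob) delete the last vowel and add -ob.
So retkawfif → retkawffob.

retkawffob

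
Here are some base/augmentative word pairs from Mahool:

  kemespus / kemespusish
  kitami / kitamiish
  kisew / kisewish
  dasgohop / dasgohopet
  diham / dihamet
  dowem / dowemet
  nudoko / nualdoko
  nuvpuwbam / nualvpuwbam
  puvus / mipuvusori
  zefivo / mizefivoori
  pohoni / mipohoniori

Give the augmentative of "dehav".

"dehav" begins with d-. The stems beginning with d- (dasgohop → dasgohopet, diham → dihamet, dowem → dowemet) add -et.
So dehav → dehavet.

dehavet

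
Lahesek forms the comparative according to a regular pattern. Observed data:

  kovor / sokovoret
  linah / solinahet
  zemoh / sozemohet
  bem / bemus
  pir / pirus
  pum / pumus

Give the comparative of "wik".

wikus

kovor and pir both end in -r yet inflect differently (sokovoret, pirus), so the final letter is not what conditions the rule; the number of vowels is.
"wik" has 1 vowel. The stems with 1 vowel (bem → bemus, pir → pirus, pum → pumus) add -us.
So wik → wikus.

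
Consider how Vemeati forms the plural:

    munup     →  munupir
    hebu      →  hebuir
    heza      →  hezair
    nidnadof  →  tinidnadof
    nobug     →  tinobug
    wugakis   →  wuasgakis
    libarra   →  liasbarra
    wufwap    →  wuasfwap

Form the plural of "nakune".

tinakune

heza and libarra both end in -a yet inflect differently (hezair, liasbarra), so the final letter is not what conditions the rule; the first letter is.
"nakune" begins with n-. The stems beginning with n- (nidnadof → tinidnadof, nobug → tinobug) add the prefix ti-.
So nakune → tinakune.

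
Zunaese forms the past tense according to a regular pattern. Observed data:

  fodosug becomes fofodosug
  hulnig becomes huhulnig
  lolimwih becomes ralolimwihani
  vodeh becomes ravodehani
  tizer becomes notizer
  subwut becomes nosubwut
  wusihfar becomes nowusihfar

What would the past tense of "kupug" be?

hulnig and lolimwih both have last vowel 'i' yet inflect differently (huhulnig, ralolimwihani), so the last vowel is not what conditions the rule; the final letter is.
"kupug" ends in -g. The stems ending in -g (fodosug → fofodosug, hulnig → huhulnig) repeat the first consonant+vowel as a prefix.
So kupug → kukupug.

kukupug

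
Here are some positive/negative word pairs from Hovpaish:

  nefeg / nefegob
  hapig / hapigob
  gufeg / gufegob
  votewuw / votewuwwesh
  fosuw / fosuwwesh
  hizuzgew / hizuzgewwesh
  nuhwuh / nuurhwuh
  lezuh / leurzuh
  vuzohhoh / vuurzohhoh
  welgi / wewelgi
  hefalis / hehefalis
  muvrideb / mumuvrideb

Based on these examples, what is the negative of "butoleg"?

butolegob

nefeg and hizuzgew both have last vowel 'e' yet inflect differently (nefegob, hizuzgewwesh), so the last vowel is not what conditions the rule; the final letter is.
"butoleg" ends in -g. The stems ending in -g (nefeg → nefegob, hapig → hapigob, gufeg → gufegob) add -ob.
So butoleg → butolegob.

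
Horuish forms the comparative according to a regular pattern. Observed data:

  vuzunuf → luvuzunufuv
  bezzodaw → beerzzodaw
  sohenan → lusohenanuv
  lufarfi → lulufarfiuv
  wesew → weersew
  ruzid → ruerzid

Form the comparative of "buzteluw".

buerzteluw

bezzodaw and sohenan both have last vowel 'a' yet inflect differently (beerzzodaw, lusohenanuv), so the last vowel is not what conditions the rule; the final letter is.
"buzteluw" ends in -w. The stems ending in -w (bezzodaw → beerzzodaw, wesew → weersew) insert -er- after the first vowel.
The other pattern: stems ending in -f, -i or -n add lu- … -uv around the stem.
So buzteluw → buerzteluw.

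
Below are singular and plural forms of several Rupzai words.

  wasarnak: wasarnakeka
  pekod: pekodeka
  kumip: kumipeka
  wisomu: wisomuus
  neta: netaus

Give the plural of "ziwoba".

ziwobaus

"ziwoba" ends in a vowel. The stems ending in a vowel (wisomu → wisomuus, neta → netaus) add -us.
So ziwoba → ziwobaus.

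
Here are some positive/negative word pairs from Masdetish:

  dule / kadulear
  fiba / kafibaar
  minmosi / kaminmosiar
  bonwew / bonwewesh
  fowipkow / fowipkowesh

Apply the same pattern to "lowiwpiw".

lowiwpiwesh

"lowiwpiw" ends in a consonant. The stems ending in a consonant (fowipkow → fowipkowesh, bonwew → bonwewesh) add -esh.
So lowiwpiw → lowiwpiwesh.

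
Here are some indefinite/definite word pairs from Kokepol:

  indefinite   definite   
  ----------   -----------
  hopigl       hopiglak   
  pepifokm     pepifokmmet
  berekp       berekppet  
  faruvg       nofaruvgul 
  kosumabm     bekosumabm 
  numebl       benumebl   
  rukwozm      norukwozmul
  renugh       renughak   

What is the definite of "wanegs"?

wanegsak

kosumabm and pepifokm both end in -m yet inflect differently (bekosumabm, pepifokmmet), so the final letter is not what conditions the rule; the second-to-last letter is.
"wanegs" has second-to-last letter 'g'. The stems whose second-to-last letter is 'g' (renugh → renughak, hopigl → hopiglak) add -ak.
The other patterns: stems whose second-to-last letter is 'b' add the prefix be-; stems whose second-to-last letter is 'k' double the final consonant and add -et; stems whose second-to-last letter is 'v' or 'z' add no- … -ul around the stem.
So wanegs → wanegsak.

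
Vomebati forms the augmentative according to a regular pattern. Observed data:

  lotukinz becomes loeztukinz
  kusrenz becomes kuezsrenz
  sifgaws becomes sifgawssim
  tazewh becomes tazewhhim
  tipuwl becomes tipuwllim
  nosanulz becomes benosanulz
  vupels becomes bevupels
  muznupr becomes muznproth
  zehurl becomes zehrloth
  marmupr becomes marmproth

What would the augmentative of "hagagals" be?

lotukinz and nosanulz both end in -z yet inflect differently (loeztukinz, benosanulz), so the final letter is not what conditions the rule; the second-to-last letter is.
"hagagals" has second-to-last letter 'l'. The stems whose second-to-last letter is 'l' (nosanulz → benosanulz, vupels → bevupels) add the prefix be-.
So hagagals → behagagals.

behagagals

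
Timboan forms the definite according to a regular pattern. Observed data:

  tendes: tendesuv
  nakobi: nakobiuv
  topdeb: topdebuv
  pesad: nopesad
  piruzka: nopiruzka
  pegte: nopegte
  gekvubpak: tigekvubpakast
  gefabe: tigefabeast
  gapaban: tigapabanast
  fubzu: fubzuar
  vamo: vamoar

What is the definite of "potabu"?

nopotabu

"potabu" begins with p-. The stems beginning with p- (pesad → nopesad, piruzka → nopiruzka, pegte → nopegte) add the prefix no-.
The other patterns: stems beginning with n- or t- add -uv; stems beginning with g- add ti- … -ast around the stem; stems beginning with f- or v- add -ar.
So potabu → nopotabu.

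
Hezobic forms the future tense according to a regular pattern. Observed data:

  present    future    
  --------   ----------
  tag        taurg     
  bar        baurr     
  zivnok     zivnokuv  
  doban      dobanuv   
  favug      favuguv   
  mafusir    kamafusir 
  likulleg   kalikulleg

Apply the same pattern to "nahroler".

kanahroler

tag and favug both end in -g yet inflect differently (taurg, favuguv), so the final letter is not what conditions the rule; the number of vowels is.
"nahroler" has 3 vowels. The stems with 3 vowels (mafusir → kamafusir, likulleg → kalikulleg) add the prefix ka-.
So nahroler → kanahroler.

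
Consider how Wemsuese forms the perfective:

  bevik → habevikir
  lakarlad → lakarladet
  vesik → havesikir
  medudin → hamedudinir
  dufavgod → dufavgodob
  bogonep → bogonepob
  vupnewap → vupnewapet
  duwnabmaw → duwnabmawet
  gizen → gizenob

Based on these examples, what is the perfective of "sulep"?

sulepob

medudin and gizen both end in -n yet inflect differently (hamedudinir, gizenob), so the final letter is not what conditions the rule; the last vowel is.
"sulep" has last vowel 'e'. The stems whose last vowel is 'e' (gizen → gizenob, bogonep → bogonepob) add -ob.
So sulep → sulepob.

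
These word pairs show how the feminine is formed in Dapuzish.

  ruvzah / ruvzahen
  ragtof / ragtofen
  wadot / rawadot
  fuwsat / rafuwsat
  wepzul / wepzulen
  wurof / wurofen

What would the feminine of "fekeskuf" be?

"fekeskuf" ends in -f. The stems ending in -f (ragtof → ragtofen, wurof → wurofen) add -en.
So fekeskuf → fekeskufen.

fekeskufen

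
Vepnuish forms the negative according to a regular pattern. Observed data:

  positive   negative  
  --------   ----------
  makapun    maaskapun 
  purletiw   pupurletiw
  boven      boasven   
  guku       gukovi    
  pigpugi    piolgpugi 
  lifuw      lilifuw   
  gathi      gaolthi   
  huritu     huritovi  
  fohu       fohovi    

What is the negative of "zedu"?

zedovi

purletiw and gathi both have last vowel 'i' yet inflect differently (pupurletiw, gaolthi), so the last vowel is not what conditions the rule; the final letter is.
"zedu" ends in -u. The stems ending in -u (huritu → huritovi, fohu → fohovi, guku → gukovi) drop the final letter and add -ovi.
The other patterns: stems ending in -w repeat the first consonant+vowel as a prefix; stems ending in -i insert -ol- after the first vowel; stems ending in -n insert -as- after the first vowel.
So zedu → zedovi.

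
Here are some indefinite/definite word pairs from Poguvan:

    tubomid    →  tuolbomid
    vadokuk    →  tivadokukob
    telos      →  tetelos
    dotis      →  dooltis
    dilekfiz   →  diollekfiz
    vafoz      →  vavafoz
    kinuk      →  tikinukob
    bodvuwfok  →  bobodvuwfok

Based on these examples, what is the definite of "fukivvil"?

fuolkivvil

"fukivvil" has last vowel 'i'. The stems whose last vowel is 'i' (tubomid → tuolbomid, dotis → dooltis, dilekfiz → diollekfiz) insert -ol- after the first vowel.
The other patterns: stems whose last vowel is 'o' repeat the first consonant+vowel as a prefix; stems whose last vowel is 'u' add ti- … -ob around the stem.
So fukivvil → fuolkivvil.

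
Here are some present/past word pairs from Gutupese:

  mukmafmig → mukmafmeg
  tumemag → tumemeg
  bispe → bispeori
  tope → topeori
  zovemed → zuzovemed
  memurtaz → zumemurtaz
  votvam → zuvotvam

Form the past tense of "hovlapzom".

zuhovlapzom

"hovlapzom" ends in -m. The one such stem in the data (votvam → zuvotvam) adds the prefix zu-, so the same rule applies.
So hovlapzom → zuhovlapzom.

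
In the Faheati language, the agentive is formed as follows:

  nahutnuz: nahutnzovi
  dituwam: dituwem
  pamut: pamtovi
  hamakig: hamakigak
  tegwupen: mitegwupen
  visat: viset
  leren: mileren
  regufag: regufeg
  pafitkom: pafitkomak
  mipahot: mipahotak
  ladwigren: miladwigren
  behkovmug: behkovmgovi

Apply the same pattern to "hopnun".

"hopnun" has last vowel 'u'. The stems whose last vowel is 'u' (pamut → pamtovi, nahutnuz → nahutnzovi, behkovmug → behkovmgovi) delete the last vowel and add -ovi.
So hopnun → hopnnovi.

hopnnovi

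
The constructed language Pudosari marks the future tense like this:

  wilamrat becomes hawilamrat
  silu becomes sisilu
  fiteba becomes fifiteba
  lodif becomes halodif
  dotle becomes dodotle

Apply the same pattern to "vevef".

havevef

"vevef" ends in a consonant. The stems ending in a consonant (wilamrat → hawilamrat, lodif → halodif) add the prefix ha-.
The other pattern: stems ending in a vowel repeat the first consonant+vowel as a prefix.
So vevef → havevef.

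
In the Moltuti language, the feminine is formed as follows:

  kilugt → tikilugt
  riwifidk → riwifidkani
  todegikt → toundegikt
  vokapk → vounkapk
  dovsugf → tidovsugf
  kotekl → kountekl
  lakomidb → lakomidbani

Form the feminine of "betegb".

tibetegb

"betegb" has second-to-last letter 'g'. The stems whose second-to-last letter is 'g' (kilugt → tikilugt, dovsugf → tidovsugf) add the prefix ti-.
So betegb → tibetegb.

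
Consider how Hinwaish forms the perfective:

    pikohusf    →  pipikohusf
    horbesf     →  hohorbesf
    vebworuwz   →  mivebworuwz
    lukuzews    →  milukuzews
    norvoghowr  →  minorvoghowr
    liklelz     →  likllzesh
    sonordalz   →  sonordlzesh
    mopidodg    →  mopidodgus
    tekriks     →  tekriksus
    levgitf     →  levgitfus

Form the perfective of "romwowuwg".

miromwowuwg

vebworuwz and liklelz both end in -z yet inflect differently (mivebworuwz, likllzesh), so the final letter is not what conditions the rule; the second-to-last letter is.
"romwowuwg" has second-to-last letter 'w'. The stems whose second-to-last letter is 'w' (vebworuwz → mivebworuwz, lukuzews → milukuzews, norvoghowr → minorvoghowr) add the prefix mi-.
The other patterns: stems whose second-to-last letter is 's' repeat the first consonant+vowel as a prefix; stems whose second-to-last letter is 'l' delete the last vowel and add -esh; stems whose second-to-last letter is 'd', 'k' or 't' add -us.
So romwowuwg → miromwowuwg.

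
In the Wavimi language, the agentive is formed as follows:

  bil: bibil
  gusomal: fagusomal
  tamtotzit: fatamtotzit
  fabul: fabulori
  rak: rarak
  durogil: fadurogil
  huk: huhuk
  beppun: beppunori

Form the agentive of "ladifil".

faladifil

bil and fabul both end in -l yet inflect differently (bibil, fabulori), so the final letter is not what conditions the rule; the number of vowels is.
"ladifil" has 3 vowels. The stems with 3 vowels (gusomal → fagusomal, durogil → fadurogil, tamtotzit → fatamtotzit) add the prefix fa-.
The other patterns: stems with 1 vowel repeat the first consonant+vowel as a prefix; stems with 2 vowels add -ori.
So ladifil → faladifil.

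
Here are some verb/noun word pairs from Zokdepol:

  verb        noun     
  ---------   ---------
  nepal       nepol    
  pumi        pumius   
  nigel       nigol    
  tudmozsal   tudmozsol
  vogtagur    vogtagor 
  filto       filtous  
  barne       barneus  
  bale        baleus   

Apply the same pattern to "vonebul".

"vonebul" ends in a consonant. The stems ending in a consonant (vogtagur → vogtagor, tudmozsal → tudmozsol, nigel → nigol) change the last vowel to 'o'.
The other pattern: stems ending in a vowel add -us.
So vonebul → vonebol.

vonebol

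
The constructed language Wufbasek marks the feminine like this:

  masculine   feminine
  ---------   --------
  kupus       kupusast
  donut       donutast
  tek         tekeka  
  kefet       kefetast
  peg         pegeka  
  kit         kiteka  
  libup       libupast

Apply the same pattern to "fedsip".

"fedsip" has 2 vowels. The stems with 2 vowels (donut → donutast, kupus → kupusast, kefet → kefetast) add -ast.
The other pattern: stems with 1 vowel add -eka.
So fedsip → fedsipast.

fedsipast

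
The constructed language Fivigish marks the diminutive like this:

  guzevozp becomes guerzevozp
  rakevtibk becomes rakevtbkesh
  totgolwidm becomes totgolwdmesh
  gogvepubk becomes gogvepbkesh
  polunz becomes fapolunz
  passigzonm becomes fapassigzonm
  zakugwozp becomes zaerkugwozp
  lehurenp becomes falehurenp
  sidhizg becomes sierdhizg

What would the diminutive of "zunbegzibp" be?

zunbegzbpesh

zakugwozp and lehurenp both end in -p yet inflect differently (zaerkugwozp, falehurenp), so the final letter is not what conditions the rule; the second-to-last letter is.
"zunbegzibp" has second-to-last letter 'b'. The stems whose second-to-last letter is 'b' (rakevtibk → rakevtbkesh, gogvepubk → gogvepbkesh) delete the last vowel and add -esh.
So zunbegzibp → zunbegzbpesh.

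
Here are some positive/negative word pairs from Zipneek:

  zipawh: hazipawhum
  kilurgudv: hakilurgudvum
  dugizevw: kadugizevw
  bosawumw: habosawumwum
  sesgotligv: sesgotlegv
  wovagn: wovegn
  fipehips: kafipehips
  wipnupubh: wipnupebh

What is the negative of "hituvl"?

kahituvl

wipnupubh and zipawh both end in -h yet inflect differently (wipnupebh, hazipawhum), so the final letter is not what conditions the rule; the second-to-last letter is.
"hituvl" has second-to-last letter 'v'. The one such stem in the data (dugizevw → kadugizevw) adds the prefix ka-, so the same rule applies.
So hituvl → kahituvl.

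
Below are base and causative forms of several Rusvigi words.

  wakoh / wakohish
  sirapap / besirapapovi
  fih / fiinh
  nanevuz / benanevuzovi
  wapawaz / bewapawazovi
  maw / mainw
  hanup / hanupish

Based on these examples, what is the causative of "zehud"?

fih and wakoh both end in -h yet inflect differently (fiinh, wakohish), so the final letter is not what conditions the rule; the number of vowels is.
"zehud" has 2 vowels. The stems with 2 vowels (hanup → hanupish, wakoh → wakohish) add -ish.
So zehud → zehudish.

zehudish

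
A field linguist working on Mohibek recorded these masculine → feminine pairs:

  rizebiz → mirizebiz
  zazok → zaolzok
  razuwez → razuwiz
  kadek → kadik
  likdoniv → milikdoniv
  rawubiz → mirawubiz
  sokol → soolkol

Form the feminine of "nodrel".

zazok and kadek both end in -k yet inflect differently (zaolzok, kadik), so the final letter is not what conditions the rule; the last vowel is.
"nodrel" has last vowel 'e'. The stems whose last vowel is 'e' (kadek → kadik, razuwez → razuwiz) change the last vowel to 'i'.
So nodrel → nodril.

nodril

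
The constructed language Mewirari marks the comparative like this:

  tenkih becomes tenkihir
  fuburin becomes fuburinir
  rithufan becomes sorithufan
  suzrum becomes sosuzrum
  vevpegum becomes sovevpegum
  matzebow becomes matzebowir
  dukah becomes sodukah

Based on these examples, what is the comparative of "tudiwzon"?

tudiwzonir

rithufan and fuburin both end in -n yet inflect differently (sorithufan, fuburinir), so the final letter is not what conditions the rule; the last vowel is.
"tudiwzon" has last vowel 'o'. The one such stem in the data (matzebow → matzebowir) adds -ir, so the same rule applies.
The other pattern: stems whose last vowel is 'a' or 'u' add the prefix so-.
So tudiwzon → tudiwzonir.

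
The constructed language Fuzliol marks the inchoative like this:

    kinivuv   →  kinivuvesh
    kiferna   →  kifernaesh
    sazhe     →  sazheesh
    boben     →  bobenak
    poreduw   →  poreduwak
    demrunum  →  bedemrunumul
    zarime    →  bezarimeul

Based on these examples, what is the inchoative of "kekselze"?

kekselzeesh

sazhe and zarime both end in -e yet inflect differently (sazheesh, bezarimeul), so the final letter is not what conditions the rule; the first letter is.
"kekselze" begins with k-. The stems beginning with k- (kinivuv → kinivuvesh, kiferna → kifernaesh) add -esh.
The other patterns: stems beginning with b- or p- add -ak; stems beginning with d- or z- add be- … -ul around the stem.
So kekselze → kekselzeesh.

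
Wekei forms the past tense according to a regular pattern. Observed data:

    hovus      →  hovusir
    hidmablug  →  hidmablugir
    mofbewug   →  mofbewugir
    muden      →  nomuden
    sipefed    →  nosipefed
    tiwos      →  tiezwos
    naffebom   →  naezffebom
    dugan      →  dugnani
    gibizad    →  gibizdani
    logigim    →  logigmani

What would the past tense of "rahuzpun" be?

hovus and tiwos both end in -s yet inflect differently (hovusir, tiezwos), so the final letter is not what conditions the rule; the last vowel is.
"rahuzpun" has last vowel 'u'. The stems whose last vowel is 'u' (hovus → hovusir, hidmablug → hidmablugir, mofbewug → mofbewugir) add -ir.
So rahuzpun → rahuzpunir.

rahuzpunir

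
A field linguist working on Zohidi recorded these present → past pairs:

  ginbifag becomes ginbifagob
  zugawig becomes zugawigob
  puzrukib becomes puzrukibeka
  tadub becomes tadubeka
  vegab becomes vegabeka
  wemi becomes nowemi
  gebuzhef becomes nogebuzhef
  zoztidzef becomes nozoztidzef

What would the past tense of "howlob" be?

"howlob" ends in -b. The stems ending in -b (puzrukib → puzrukibeka, tadub → tadubeka, vegab → vegabeka) add -eka.
The other patterns: stems ending in -g add -ob; stems ending in -f or -i add the prefix no-.
So howlob → howlobeka.

howlobeka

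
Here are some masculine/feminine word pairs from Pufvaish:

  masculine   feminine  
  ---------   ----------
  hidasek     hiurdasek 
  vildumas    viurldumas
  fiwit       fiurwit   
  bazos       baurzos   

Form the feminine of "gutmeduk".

guurtmeduk

Every pair shown (hidasek → hiurdasek, vildumas → viurldumas, fiwit → fiurwit, …) follows the same rule: insert -ur- after the first vowel.
So gutmeduk → guurtmeduk.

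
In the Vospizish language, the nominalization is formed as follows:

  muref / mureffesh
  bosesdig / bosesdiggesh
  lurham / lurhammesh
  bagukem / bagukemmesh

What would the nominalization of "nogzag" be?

Every pair shown (muref → mureffesh, bosesdig → bosesdiggesh, lurham → lurhammesh, …) follows the same rule: double the final consonant and add -esh.
So nogzag → nogzaggesh.

nogzaggesh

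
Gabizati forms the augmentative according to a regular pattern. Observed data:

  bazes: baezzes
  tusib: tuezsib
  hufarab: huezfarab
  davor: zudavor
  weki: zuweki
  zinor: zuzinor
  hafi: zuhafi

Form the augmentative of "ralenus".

raezlenus

tusib and weki both have last vowel 'i' yet inflect differently (tuezsib, zuweki), so the last vowel is not what conditions the rule; the final letter is.
"ralenus" ends in -s. The one such stem in the data (bazes → baezzes) inserts -ez- after the first vowel (as do tusib, hufarab), so the same rule applies.
The other pattern: stems ending in -i or -r add the prefix zu-.
So ralenus → raezlenus.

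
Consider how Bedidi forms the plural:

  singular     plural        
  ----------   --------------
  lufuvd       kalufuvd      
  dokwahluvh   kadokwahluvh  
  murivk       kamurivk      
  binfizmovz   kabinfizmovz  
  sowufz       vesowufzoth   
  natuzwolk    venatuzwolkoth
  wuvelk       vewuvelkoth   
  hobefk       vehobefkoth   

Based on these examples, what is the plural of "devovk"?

binfizmovz and sowufz both end in -z yet inflect differently (kabinfizmovz, vesowufzoth), so the final letter is not what conditions the rule; the second-to-last letter is.
"devovk" has second-to-last letter 'v'. The stems whose second-to-last letter is 'v' (lufuvd → kalufuvd, dokwahluvh → kadokwahluvh, murivk → kamurivk) add the prefix ka-.
The other pattern: stems whose second-to-last letter is 'f' or 'l' add ve- … -oth around the stem.
So devovk → kadevovk.

kadevovk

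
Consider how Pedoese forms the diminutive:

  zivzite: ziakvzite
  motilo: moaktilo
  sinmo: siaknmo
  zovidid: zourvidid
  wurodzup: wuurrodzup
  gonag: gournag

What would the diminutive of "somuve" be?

soakmuve

zivzite and zovidid both begin with z- yet inflect differently (ziakvzite, zourvidid), so the first letter is not what conditions the rule; whether the stem ends in a vowel or a consonant is.
"somuve" ends in a vowel. The stems ending in a vowel (zivzite → ziakvzite, motilo → moaktilo, sinmo → siaknmo) insert -ak- after the first vowel.
The other pattern: stems ending in a consonant insert -ur- after the first vowel.
So somuve → soakmuve.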